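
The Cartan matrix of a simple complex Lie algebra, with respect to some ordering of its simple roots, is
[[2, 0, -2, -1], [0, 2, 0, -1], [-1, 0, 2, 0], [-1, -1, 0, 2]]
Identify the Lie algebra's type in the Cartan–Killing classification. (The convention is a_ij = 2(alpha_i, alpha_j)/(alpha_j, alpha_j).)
B_4 (so(9))

The matrix has rank 4 with 2's on the diagonal. Reading the off-diagonal entries as Dynkin edges (a single edge where a_ij = a_ji = -1; a double or triple edge where a_ij * a_ji = 2 or 3), the diagram is a chain of 4 nodes with a double edge at one end; the terminal node there is the unique short simple root (B_4). One simple-root ordering that puts it in standard form is (alpha_2, alpha_4, alpha_1, alpha_3). So the algebra is type B_4, i.e. so(9).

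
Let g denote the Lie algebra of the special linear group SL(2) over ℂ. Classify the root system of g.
This is sl(2), which has dimension 2^2 - 1 = 3 and rank 2 - 1 = 1 (a Cartan subalgebra is the diagonal traceless matrices). In the classification of classical Lie algebras, the special linear algebra sl(n+1) has type A_n; here n = 1, so the Dynkin diagram is a chain of 1 nodes with single edges (A_1). Hence the type is A_1.

A_1 (sl(2))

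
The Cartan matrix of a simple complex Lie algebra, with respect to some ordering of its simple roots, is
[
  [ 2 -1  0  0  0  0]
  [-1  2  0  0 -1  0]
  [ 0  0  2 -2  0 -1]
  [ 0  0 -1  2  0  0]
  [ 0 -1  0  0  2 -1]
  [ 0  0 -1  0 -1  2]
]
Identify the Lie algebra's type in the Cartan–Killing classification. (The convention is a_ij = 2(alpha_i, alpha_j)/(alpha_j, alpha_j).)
B_6

The matrix has rank 6 with 2's on the diagonal. Reading the off-diagonal entries as Dynkin edges (a single edge where a_ij = a_ji = -1; a double or triple edge where a_ij * a_ji = 2 or 3), the diagram is a chain of 6 nodes with a double edge at one end; the terminal node there is the unique short simple root (B_6). One simple-root ordering that puts it in standard form is (alpha_1, alpha_2, alpha_5, alpha_6, alpha_3, alpha_4). So the algebra is type B_6, i.e. so(13).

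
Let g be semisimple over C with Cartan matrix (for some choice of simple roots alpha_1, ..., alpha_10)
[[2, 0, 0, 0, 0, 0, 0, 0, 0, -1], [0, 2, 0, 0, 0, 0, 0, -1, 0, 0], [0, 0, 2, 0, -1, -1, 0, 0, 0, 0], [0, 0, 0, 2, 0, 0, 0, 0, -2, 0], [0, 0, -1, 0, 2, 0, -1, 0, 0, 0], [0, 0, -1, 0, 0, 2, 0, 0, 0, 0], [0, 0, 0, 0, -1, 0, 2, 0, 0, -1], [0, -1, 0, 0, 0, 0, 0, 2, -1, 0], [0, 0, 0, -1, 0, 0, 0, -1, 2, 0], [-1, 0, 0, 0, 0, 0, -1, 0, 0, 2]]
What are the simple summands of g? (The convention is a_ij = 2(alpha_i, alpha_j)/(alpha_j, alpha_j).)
The diagram associated to this matrix has two connected components: the simple roots {alpha_1, alpha_3, alpha_5, alpha_6, alpha_7, alpha_10} form a chain of 6 nodes with single edges (A_6), and {alpha_2, alpha_4, alpha_8, alpha_9} form a chain of 4 nodes with a double edge at one end; the terminal node there is the unique long simple root (C_4). A semisimple Lie algebra decomposes uniquely as the direct sum of simple ideals, one per connected component of its Dynkin diagram, so g ≅ A_6 ⊕ C_4 (dimension 48 + 36 = 84).

A_6 ⊕ C_4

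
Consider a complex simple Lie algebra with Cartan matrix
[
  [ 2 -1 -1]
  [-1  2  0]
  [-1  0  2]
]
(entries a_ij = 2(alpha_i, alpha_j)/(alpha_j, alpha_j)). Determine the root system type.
The matrix has rank 3 with 2's on the diagonal. Reading the off-diagonal entries as Dynkin edges (a single edge where a_ij = a_ji = -1; a double or triple edge where a_ij * a_ji = 2 or 3), the diagram is a chain of 3 nodes with single edges (A_3). One simple-root ordering that puts it in standard form is (alpha_3, alpha_1, alpha_2). So the algebra is type A_3, i.e. sl(4).

A3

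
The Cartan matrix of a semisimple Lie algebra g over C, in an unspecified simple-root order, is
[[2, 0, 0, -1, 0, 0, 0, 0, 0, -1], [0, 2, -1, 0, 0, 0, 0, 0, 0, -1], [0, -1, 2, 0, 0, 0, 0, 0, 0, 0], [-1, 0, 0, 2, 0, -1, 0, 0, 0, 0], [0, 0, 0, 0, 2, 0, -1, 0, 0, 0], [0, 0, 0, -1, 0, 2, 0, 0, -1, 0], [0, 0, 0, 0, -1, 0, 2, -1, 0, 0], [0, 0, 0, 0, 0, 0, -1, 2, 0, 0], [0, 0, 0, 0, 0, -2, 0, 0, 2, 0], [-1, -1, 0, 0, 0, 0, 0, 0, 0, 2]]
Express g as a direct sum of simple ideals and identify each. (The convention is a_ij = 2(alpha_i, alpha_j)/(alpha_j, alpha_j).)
The diagram associated to this matrix has two connected components: the simple roots {alpha_5, alpha_7, alpha_8} form a chain of 3 nodes with single edges (A_3), and {alpha_1, alpha_2, alpha_3, alpha_4, alpha_6, alpha_9, alpha_10} form a chain of 7 nodes with a double edge at one end; the terminal node there is the unique long simple root (C_7). A semisimple Lie algebra decomposes uniquely as the direct sum of simple ideals, one per connected component of its Dynkin diagram, so g ≅ A_3 ⊕ C_7 (dimension 15 + 105 = 120).

A3 ⊕ C7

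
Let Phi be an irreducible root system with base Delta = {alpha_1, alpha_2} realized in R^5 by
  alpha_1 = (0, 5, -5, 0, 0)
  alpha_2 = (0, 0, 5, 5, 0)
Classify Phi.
Compute the Cartan integers a_ij = 2(alpha_i, alpha_j)/(alpha_j, alpha_j); the resulting 2x2 Cartan matrix is
[[2, -1], [-1, 2]].
All simple roots have the same length, so the diagram is simply laced. The associated Dynkin diagram is a chain of 2 nodes with single edges (A_2), so the type is A_2 (the algebra sl(3)).

A2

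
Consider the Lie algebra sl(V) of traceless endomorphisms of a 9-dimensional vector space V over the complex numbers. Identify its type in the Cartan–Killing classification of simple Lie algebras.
This is sl(9), which has dimension 9^2 - 1 = 80 and rank 9 - 1 = 8 (a Cartan subalgebra is the diagonal traceless matrices). In the classification of classical Lie algebras, the special linear algebra sl(n+1) has type A_n; here n = 8, so the Dynkin diagram is a chain of 8 nodes with single edges (A_8). Hence the type is A_8.

A_8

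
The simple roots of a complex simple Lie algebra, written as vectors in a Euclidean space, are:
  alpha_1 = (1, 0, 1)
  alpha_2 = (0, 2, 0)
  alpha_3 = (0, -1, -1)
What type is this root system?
Compute the Cartan integers a_ij = 2(alpha_i, alpha_j)/(alpha_j, alpha_j); the resulting 3x3 Cartan matrix is
[[2, 0, -1], [0, 2, -2], [-1, -1, 2]].
The roots have two lengths (squared-length ratio 2:1); the short ones are alpha_{1,3}. The associated Dynkin diagram is a chain of 3 nodes with a double edge at one end; the terminal node there is the unique long simple root (C_3), so the type is C_3 (the algebra sp(6)).

C_3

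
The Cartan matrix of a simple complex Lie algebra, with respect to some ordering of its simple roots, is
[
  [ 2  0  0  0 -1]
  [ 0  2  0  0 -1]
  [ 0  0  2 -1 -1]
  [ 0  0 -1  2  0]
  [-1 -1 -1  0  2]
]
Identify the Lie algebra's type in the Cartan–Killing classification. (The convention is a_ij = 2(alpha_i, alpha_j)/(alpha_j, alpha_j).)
The matrix has rank 5 with 2's on the diagonal. Reading the off-diagonal entries as Dynkin edges (a single edge where a_ij = a_ji = -1; a double or triple edge where a_ij * a_ji = 2 or 3), the diagram is a chain of 3 nodes with a fork of two nodes at one end (D_5). One simple-root ordering that puts it in standard form is (alpha_4, alpha_3, alpha_5, alpha_2, alpha_1). So the algebra is type D_5, i.e. so(10).

D_5 (so(10))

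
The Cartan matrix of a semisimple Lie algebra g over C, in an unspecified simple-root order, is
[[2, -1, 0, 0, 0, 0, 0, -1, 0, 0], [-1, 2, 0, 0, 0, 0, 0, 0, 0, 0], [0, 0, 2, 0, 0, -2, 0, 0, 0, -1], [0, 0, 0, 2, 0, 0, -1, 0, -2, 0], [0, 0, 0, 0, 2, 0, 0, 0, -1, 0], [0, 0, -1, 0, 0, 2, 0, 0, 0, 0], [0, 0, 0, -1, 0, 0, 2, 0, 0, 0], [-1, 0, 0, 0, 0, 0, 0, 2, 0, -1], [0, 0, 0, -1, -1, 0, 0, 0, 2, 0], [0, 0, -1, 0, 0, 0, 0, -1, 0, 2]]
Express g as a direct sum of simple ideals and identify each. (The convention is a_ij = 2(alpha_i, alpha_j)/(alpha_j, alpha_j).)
type B_6 ⊕ type F_4

The diagram associated to this matrix has two connected components: the simple roots {alpha_1, alpha_2, alpha_3, alpha_6, alpha_8, alpha_10} form a chain of 6 nodes with a double edge at one end; the terminal node there is the unique short simple root (B_6), and {alpha_4, alpha_5, alpha_7, alpha_9} form a chain of 4 nodes with a double edge between the middle two (F_4). A semisimple Lie algebra decomposes uniquely as the direct sum of simple ideals, one per connected component of its Dynkin diagram, so g ≅ B_6 ⊕ F_4 (dimension 78 + 52 = 130).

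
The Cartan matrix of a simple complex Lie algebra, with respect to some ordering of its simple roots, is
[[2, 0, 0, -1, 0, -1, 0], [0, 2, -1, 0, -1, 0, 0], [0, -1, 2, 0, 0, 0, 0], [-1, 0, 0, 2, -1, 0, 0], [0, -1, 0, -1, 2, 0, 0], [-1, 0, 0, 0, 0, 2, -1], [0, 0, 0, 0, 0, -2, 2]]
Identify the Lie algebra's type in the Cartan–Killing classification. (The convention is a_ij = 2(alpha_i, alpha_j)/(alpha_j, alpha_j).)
The matrix has rank 7 with 2's on the diagonal. Reading the off-diagonal entries as Dynkin edges (a single edge where a_ij = a_ji = -1; a double or triple edge where a_ij * a_ji = 2 or 3), the diagram is a chain of 7 nodes with a double edge at one end; the terminal node there is the unique long simple root (C_7). One simple-root ordering that puts it in standard form is (alpha_3, alpha_2, alpha_5, alpha_4, alpha_1, alpha_6, alpha_7). So the algebra is type C_7, i.e. sp(14).

type C_7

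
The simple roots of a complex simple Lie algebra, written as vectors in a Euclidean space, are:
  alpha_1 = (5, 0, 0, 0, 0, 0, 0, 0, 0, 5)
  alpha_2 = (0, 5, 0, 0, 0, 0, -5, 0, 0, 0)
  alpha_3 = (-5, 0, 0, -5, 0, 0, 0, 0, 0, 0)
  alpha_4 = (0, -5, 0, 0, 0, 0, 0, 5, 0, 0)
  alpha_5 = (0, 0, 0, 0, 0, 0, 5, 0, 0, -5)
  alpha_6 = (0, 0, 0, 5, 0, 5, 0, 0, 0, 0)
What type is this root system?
Compute the Cartan integers a_ij = 2(alpha_i, alpha_j)/(alpha_j, alpha_j); the resulting 6x6 Cartan matrix is
[[2, 0, -1, 0, -1, 0], [0, 2, 0, -1, -1, 0], [-1, 0, 2, 0, 0, -1], [0, -1, 0, 2, 0, 0], [-1, -1, 0, 0, 2, 0], [0, 0, -1, 0, 0, 2]].
All simple roots have the same length, so the diagram is simply laced. The associated Dynkin diagram is a chain of 6 nodes with single edges (A_6), so the type is A_6 (the algebra sl(7)).

A_6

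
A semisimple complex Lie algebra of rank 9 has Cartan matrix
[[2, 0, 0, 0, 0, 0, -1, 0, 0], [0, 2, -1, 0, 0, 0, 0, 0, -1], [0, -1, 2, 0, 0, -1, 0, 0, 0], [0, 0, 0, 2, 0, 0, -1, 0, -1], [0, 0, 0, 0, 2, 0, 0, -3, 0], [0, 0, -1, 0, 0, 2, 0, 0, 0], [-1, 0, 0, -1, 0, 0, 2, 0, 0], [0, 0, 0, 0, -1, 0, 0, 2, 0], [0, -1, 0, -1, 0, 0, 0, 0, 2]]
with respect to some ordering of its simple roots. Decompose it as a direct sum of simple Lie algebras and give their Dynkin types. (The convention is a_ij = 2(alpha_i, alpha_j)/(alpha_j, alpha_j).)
A_7 ⊕ G_2

The diagram associated to this matrix has two connected components: the simple roots {alpha_1, alpha_2, alpha_3, alpha_4, alpha_6, alpha_7, alpha_9} form a chain of 7 nodes with single edges (A_7), and {alpha_5, alpha_8} form two nodes joined by a triple edge (G_2). A semisimple Lie algebra decomposes uniquely as the direct sum of simple ideals, one per connected component of its Dynkin diagram, so g ≅ A_7 ⊕ G_2 (dimension 63 + 14 = 77).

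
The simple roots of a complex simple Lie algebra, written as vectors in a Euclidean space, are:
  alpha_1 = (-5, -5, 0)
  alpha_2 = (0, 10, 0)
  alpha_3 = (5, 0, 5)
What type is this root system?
Compute the Cartan integers a_ij = 2(alpha_i, alpha_j)/(alpha_j, alpha_j); the resulting 3x3 Cartan matrix is
[[2, -1, -1], [-2, 2, 0], [-1, 0, 2]].
The roots have two lengths (squared-length ratio 2:1); the short ones are alpha_{1,3}. The associated Dynkin diagram is a chain of 3 nodes with a double edge at one end; the terminal node there is the unique long simple root (C_3), so the type is C_3 (the algebra sp(6)).

C3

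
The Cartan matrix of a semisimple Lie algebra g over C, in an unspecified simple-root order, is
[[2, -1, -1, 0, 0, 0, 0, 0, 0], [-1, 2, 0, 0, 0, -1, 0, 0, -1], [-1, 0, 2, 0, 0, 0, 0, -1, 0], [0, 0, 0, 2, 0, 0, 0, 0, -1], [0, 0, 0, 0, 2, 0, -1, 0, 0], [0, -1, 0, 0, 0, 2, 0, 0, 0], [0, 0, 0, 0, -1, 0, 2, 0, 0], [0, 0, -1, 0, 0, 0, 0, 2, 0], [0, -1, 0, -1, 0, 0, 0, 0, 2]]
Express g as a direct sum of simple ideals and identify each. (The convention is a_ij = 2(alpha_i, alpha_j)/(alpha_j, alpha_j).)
type A_2 + type E_7

The diagram associated to this matrix has two connected components: the simple roots {alpha_5, alpha_7} form a chain of 2 nodes with single edges (A_2), and {alpha_1, alpha_2, alpha_3, alpha_4, alpha_6, alpha_8, alpha_9} form a chain of 6 nodes with one extra node attached to the third node from one end (E_7). A semisimple Lie algebra decomposes uniquely as the direct sum of simple ideals, one per connected component of its Dynkin diagram, so g ≅ A_2 ⊕ E_7 (dimension 8 + 133 = 141).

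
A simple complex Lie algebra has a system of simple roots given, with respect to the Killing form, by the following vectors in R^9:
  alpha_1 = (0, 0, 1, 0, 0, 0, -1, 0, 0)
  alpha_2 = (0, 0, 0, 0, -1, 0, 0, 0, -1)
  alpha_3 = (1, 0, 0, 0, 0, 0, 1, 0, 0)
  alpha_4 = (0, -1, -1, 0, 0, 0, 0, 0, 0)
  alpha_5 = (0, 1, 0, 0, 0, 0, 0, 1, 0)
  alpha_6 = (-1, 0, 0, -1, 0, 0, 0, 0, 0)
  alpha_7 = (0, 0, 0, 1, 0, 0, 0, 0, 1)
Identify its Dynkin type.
A_7

Compute the Cartan integers a_ij = 2(alpha_i, alpha_j)/(alpha_j, alpha_j); the resulting 7x7 Cartan matrix is
[[2, 0, -1, -1, 0, 0, 0], [0, 2, 0, 0, 0, 0, -1], [-1, 0, 2, 0, 0, -1, 0], [-1, 0, 0, 2, -1, 0, 0], [0, 0, 0, -1, 2, 0, 0], [0, 0, -1, 0, 0, 2, -1], [0, -1, 0, 0, 0, -1, 2]].
All simple roots have the same length, so the diagram is simply laced. The associated Dynkin diagram is a chain of 7 nodes with single edges (A_7), so the type is A_7 (the algebra sl(8)).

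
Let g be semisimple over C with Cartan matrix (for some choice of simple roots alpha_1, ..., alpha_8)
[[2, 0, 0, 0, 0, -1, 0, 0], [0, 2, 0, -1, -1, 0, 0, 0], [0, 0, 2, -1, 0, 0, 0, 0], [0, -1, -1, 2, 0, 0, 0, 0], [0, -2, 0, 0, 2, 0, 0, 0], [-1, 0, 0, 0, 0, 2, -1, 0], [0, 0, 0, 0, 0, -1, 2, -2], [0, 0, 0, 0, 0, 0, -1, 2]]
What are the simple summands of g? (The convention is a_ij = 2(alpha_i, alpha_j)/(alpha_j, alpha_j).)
The diagram associated to this matrix has two connected components: the simple roots {alpha_1, alpha_6, alpha_7, alpha_8} form a chain of 4 nodes with a double edge at one end; the terminal node there is the unique short simple root (B_4), and {alpha_2, alpha_3, alpha_4, alpha_5} form a chain of 4 nodes with a double edge at one end; the terminal node there is the unique long simple root (C_4). A semisimple Lie algebra decomposes uniquely as the direct sum of simple ideals, one per connected component of its Dynkin diagram, so g ≅ B_4 ⊕ C_4 (dimension 36 + 36 = 72).

type B_4 + type C_4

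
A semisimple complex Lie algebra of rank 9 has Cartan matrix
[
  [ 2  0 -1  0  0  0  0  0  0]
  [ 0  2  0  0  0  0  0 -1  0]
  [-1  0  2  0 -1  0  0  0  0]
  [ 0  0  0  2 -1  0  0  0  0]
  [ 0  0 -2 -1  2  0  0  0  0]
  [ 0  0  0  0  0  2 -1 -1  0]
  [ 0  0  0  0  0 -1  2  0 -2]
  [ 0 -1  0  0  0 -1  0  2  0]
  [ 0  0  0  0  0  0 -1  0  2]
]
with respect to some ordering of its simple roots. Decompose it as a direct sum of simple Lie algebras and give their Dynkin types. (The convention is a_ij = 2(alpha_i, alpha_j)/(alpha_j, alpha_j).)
B_5 (so(11)) + F_4

The diagram associated to this matrix has two connected components: the simple roots {alpha_2, alpha_6, alpha_7, alpha_8, alpha_9} form a chain of 5 nodes with a double edge at one end; the terminal node there is the unique short simple root (B_5), and {alpha_1, alpha_3, alpha_4, alpha_5} form a chain of 4 nodes with a double edge between the middle two (F_4). A semisimple Lie algebra decomposes uniquely as the direct sum of simple ideals, one per connected component of its Dynkin diagram, so g ≅ B_5 ⊕ F_4 (dimension 55 + 52 = 107).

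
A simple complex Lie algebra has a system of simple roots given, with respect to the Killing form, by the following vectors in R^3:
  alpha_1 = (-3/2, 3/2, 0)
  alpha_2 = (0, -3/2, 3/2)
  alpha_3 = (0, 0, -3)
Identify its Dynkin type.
Compute the Cartan integers a_ij = 2(alpha_i, alpha_j)/(alpha_j, alpha_j); the resulting 3x3 Cartan matrix is
[[2, -1, 0], [-1, 2, -1], [0, -2, 2]].
The roots have two lengths (squared-length ratio 2:1); the short ones are alpha_{1,2}. The associated Dynkin diagram is a chain of 3 nodes with a double edge at one end; the terminal node there is the unique long simple root (C_3), so the type is C_3 (the algebra sp(6)).

C_3 (sp(6))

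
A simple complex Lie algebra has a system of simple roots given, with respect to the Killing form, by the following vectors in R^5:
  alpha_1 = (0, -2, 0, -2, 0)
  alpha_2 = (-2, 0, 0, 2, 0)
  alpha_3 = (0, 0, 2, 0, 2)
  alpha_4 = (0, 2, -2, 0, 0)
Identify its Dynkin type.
A4

Compute the Cartan integers a_ij = 2(alpha_i, alpha_j)/(alpha_j, alpha_j); the resulting 4x4 Cartan matrix is
[[2, -1, 0, -1], [-1, 2, 0, 0], [0, 0, 2, -1], [-1, 0, -1, 2]].
All simple roots have the same length, so the diagram is simply laced. The associated Dynkin diagram is a chain of 4 nodes with single edges (A_4), so the type is A_4 (the algebra sl(5)).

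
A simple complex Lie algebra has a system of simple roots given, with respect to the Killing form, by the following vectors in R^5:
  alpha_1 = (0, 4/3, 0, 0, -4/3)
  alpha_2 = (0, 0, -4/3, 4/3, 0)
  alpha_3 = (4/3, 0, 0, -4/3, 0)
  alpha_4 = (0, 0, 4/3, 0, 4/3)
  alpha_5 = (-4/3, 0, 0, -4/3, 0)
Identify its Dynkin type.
D5

Compute the Cartan integers a_ij = 2(alpha_i, alpha_j)/(alpha_j, alpha_j); the resulting 5x5 Cartan matrix is
[[2, 0, 0, -1, 0], [0, 2, -1, -1, -1], [0, -1, 2, 0, 0], [-1, -1, 0, 2, 0], [0, -1, 0, 0, 2]].
All simple roots have the same length, so the diagram is simply laced. The associated Dynkin diagram is a chain of 3 nodes with a fork of two nodes at one end (D_5), so the type is D_5 (the algebra so(10)).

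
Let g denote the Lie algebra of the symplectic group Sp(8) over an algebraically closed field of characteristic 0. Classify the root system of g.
This is sp(8), which has dimension 8(8+1)/2 = 36 and rank 8/2 = 4. In the classification of classical Lie algebras, the symplectic algebra sp(2n) has type C_n; here n = 4, so the Dynkin diagram is a chain of 4 nodes with a double edge at one end; the terminal node there is the unique long simple root (C_4). Hence the type is C_4.

C4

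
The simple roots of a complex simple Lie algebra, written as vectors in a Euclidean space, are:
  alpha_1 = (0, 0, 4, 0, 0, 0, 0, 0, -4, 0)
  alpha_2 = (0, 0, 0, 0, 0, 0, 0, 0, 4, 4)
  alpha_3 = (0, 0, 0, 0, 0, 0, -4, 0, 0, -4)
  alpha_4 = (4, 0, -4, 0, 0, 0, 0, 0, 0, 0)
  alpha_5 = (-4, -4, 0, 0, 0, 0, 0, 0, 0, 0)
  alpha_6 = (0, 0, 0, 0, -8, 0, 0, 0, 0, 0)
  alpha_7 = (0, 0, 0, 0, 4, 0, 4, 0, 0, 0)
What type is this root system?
Compute the Cartan integers a_ij = 2(alpha_i, alpha_j)/(alpha_j, alpha_j); the resulting 7x7 Cartan matrix is
[[2, -1, 0, -1, 0, 0, 0], [-1, 2, -1, 0, 0, 0, 0], [0, -1, 2, 0, 0, 0, -1], [-1, 0, 0, 2, -1, 0, 0], [0, 0, 0, -1, 2, 0, 0], [0, 0, 0, 0, 0, 2, -2], [0, 0, -1, 0, 0, -1, 2]].
The roots have two lengths (squared-length ratio 2:1); the short ones are alpha_{1,2,3,4,5,7}. The associated Dynkin diagram is a chain of 7 nodes with a double edge at one end; the terminal node there is the unique long simple root (C_7), so the type is C_7 (the algebra sp(14)).

C_7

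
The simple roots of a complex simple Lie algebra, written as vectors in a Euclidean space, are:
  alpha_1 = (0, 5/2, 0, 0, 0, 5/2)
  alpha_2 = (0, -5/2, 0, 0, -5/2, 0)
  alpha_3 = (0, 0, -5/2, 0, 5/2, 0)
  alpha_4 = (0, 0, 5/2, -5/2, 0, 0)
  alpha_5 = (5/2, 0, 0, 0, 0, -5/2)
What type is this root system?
A5

Compute the Cartan integers a_ij = 2(alpha_i, alpha_j)/(alpha_j, alpha_j); the resulting 5x5 Cartan matrix is
[[2, -1, 0, 0, -1], [-1, 2, -1, 0, 0], [0, -1, 2, -1, 0], [0, 0, -1, 2, 0], [-1, 0, 0, 0, 2]].
All simple roots have the same length, so the diagram is simply laced. The associated Dynkin diagram is a chain of 5 nodes with single edges (A_5), so the type is A_5 (the algebra sl(6)).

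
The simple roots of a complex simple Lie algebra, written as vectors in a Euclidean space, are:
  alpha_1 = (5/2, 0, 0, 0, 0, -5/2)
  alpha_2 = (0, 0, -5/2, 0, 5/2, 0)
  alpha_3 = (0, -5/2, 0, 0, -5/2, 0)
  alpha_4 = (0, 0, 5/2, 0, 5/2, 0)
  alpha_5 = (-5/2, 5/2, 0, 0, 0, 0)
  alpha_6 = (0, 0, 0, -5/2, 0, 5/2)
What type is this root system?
Compute the Cartan integers a_ij = 2(alpha_i, alpha_j)/(alpha_j, alpha_j); the resulting 6x6 Cartan matrix is
[[2, 0, 0, 0, -1, -1], [0, 2, -1, 0, 0, 0], [0, -1, 2, -1, -1, 0], [0, 0, -1, 2, 0, 0], [-1, 0, -1, 0, 2, 0], [-1, 0, 0, 0, 0, 2]].
All simple roots have the same length, so the diagram is simply laced. The associated Dynkin diagram is a chain of 4 nodes with a fork of two nodes at one end (D_6), so the type is D_6 (the algebra so(12)).

D_6 (so(12))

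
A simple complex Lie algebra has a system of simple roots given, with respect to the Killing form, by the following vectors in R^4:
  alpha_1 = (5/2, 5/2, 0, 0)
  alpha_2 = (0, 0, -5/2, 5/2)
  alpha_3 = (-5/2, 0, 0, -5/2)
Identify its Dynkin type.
Compute the Cartan integers a_ij = 2(alpha_i, alpha_j)/(alpha_j, alpha_j); the resulting 3x3 Cartan matrix is
[[2, 0, -1], [0, 2, -1], [-1, -1, 2]].
All simple roots have the same length, so the diagram is simply laced. The associated Dynkin diagram is a chain of 3 nodes with single edges (A_3), so the type is A_3 (the algebra sl(4)).

A_3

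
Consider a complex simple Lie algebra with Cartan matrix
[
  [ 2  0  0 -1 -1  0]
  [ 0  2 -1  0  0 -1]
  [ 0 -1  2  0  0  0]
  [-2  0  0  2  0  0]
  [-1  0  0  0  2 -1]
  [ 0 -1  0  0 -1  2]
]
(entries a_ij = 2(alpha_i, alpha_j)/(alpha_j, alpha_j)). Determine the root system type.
type C_6

The matrix has rank 6 with 2's on the diagonal. Reading the off-diagonal entries as Dynkin edges (a single edge where a_ij = a_ji = -1; a double or triple edge where a_ij * a_ji = 2 or 3), the diagram is a chain of 6 nodes with a double edge at one end; the terminal node there is the unique long simple root (C_6). One simple-root ordering that puts it in standard form is (alpha_3, alpha_2, alpha_6, alpha_5, alpha_1, alpha_4). So the algebra is type C_6, i.e. sp(12).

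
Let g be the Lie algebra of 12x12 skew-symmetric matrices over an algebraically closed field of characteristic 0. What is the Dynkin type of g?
This is so(12) with 12 even, which has dimension 12(12-1)/2 = 66 and rank 12/2 = 6. In the classification of classical Lie algebras, the orthogonal algebra so(2n) in an even number of variables has type D_n; here n = 6, so the Dynkin diagram is a chain of 4 nodes with a fork of two nodes at one end (D_6). Hence the type is D_6.

D_6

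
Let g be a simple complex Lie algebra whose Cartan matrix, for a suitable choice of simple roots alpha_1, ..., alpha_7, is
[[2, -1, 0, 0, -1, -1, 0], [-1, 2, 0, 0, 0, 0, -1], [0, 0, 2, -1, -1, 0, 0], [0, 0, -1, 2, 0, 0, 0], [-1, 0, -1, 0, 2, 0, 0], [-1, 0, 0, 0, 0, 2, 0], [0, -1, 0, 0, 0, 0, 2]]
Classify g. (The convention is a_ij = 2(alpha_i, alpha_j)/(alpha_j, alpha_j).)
The matrix has rank 7 with 2's on the diagonal. Reading the off-diagonal entries as Dynkin edges (a single edge where a_ij = a_ji = -1; a double or triple edge where a_ij * a_ji = 2 or 3), the diagram is a chain of 6 nodes with one extra node attached to the third node from one end (E_7). One simple-root ordering that puts it in standard form is (alpha_7, alpha_6, alpha_2, alpha_1, alpha_5, alpha_3, alpha_4). So the algebra is type E_7.

type E_7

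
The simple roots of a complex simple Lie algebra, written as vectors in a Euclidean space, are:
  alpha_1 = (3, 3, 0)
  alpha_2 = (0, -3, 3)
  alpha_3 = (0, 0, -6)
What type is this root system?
Compute the Cartan integers a_ij = 2(alpha_i, alpha_j)/(alpha_j, alpha_j); the resulting 3x3 Cartan matrix is
[[2, -1, 0], [-1, 2, -1], [0, -2, 2]].
The roots have two lengths (squared-length ratio 2:1); the short ones are alpha_{1,2}. The associated Dynkin diagram is a chain of 3 nodes with a double edge at one end; the terminal node there is the unique long simple root (C_3), so the type is C_3 (the algebra sp(6)).

C_3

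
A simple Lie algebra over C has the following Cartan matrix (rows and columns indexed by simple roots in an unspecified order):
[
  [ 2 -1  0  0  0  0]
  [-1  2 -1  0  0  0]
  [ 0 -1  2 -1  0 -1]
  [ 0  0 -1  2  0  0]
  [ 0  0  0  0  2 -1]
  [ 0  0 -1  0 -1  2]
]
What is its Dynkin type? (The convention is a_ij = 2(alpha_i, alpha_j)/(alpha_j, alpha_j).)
The matrix has rank 6 with 2's on the diagonal. Reading the off-diagonal entries as Dynkin edges (a single edge where a_ij = a_ji = -1; a double or triple edge where a_ij * a_ji = 2 or 3), the diagram is a chain of 5 nodes with one extra node attached to the third node from one end (E_6). One simple-root ordering that puts it in standard form is (alpha_5, alpha_4, alpha_6, alpha_3, alpha_2, alpha_1). So the algebra is type E_6.

type E_6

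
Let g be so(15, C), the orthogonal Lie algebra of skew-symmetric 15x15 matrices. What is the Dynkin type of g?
type B_7

This is so(15) with 15 odd, which has dimension 15(15-1)/2 = 105 and rank (15-1)/2 = 7. In the classification of classical Lie algebras, the orthogonal algebra so(2n+1) in an odd number of variables has type B_n; here n = 7, so the Dynkin diagram is a chain of 7 nodes with a double edge at one end; the terminal node there is the unique short simple root (B_7). Hence the type is B_7.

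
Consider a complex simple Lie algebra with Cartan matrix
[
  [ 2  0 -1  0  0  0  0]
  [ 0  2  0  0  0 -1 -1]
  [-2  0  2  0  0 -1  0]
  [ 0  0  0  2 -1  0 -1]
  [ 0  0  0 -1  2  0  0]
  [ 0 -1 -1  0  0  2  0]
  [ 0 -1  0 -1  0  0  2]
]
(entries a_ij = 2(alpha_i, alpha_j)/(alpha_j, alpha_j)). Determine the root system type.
B7

The matrix has rank 7 with 2's on the diagonal. Reading the off-diagonal entries as Dynkin edges (a single edge where a_ij = a_ji = -1; a double or triple edge where a_ij * a_ji = 2 or 3), the diagram is a chain of 7 nodes with a double edge at one end; the terminal node there is the unique short simple root (B_7). One simple-root ordering that puts it in standard form is (alpha_5, alpha_4, alpha_7, alpha_2, alpha_6, alpha_3, alpha_1). So the algebra is type B_7, i.e. so(15).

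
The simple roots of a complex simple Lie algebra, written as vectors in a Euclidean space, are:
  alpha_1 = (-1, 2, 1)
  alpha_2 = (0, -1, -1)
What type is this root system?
type G_2

Compute the Cartan integers a_ij = 2(alpha_i, alpha_j)/(alpha_j, alpha_j); the resulting 2x2 Cartan matrix is
[[2, -3], [-1, 2]].
The roots have two lengths (squared-length ratio 3:1); the short ones are alpha_{2}. The associated Dynkin diagram is two nodes joined by a triple edge (G_2), so the type is G_2.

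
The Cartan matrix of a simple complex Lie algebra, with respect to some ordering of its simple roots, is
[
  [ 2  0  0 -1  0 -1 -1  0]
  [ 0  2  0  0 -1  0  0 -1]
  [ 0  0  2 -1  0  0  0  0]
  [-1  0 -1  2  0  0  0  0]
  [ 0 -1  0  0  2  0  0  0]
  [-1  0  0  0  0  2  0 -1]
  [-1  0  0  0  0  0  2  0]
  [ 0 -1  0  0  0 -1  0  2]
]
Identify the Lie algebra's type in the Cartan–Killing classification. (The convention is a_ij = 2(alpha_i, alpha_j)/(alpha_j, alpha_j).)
The matrix has rank 8 with 2's on the diagonal. Reading the off-diagonal entries as Dynkin edges (a single edge where a_ij = a_ji = -1; a double or triple edge where a_ij * a_ji = 2 or 3), the diagram is a chain of 7 nodes with one extra node attached to the third node from one end (E_8). One simple-root ordering that puts it in standard form is (alpha_3, alpha_7, alpha_4, alpha_1, alpha_6, alpha_8, alpha_2, alpha_5). So the algebra is type E_8.

E_8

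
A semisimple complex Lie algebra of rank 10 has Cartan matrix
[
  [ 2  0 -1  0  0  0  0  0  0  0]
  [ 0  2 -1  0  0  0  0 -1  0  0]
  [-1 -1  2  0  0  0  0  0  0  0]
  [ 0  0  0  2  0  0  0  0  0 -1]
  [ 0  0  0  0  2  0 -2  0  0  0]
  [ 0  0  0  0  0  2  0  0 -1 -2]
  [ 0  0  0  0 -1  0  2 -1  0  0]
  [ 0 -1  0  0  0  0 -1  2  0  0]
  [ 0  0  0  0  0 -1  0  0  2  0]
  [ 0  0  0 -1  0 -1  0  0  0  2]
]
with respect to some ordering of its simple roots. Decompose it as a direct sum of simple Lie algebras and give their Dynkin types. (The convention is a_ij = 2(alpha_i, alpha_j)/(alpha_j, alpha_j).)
C6 + F4

The diagram associated to this matrix has two connected components: the simple roots {alpha_1, alpha_2, alpha_3, alpha_5, alpha_7, alpha_8} form a chain of 6 nodes with a double edge at one end; the terminal node there is the unique long simple root (C_6), and {alpha_4, alpha_6, alpha_9, alpha_10} form a chain of 4 nodes with a double edge between the middle two (F_4). A semisimple Lie algebra decomposes uniquely as the direct sum of simple ideals, one per connected component of its Dynkin diagram, so g ≅ C_6 ⊕ F_4 (dimension 78 + 52 = 130).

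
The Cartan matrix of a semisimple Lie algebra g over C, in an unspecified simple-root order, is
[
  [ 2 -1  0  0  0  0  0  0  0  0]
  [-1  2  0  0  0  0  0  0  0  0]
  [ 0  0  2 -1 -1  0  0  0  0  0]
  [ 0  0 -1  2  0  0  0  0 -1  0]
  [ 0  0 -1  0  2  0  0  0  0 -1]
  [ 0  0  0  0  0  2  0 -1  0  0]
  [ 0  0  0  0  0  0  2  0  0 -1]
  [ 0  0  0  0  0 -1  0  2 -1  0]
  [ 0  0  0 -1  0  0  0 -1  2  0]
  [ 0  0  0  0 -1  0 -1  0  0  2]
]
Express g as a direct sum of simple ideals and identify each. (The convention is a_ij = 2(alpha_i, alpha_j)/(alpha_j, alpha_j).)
A_2 (sl(3)) ⊕ A_8 (sl(9))

The diagram associated to this matrix has two connected components: the simple roots {alpha_1, alpha_2} form a chain of 2 nodes with single edges (A_2), and {alpha_3, alpha_4, alpha_5, alpha_6, alpha_7, alpha_8, alpha_9, alpha_10} form a chain of 8 nodes with single edges (A_8). A semisimple Lie algebra decomposes uniquely as the direct sum of simple ideals, one per connected component of its Dynkin diagram, so g ≅ A_2 ⊕ A_8 (dimension 8 + 80 = 88).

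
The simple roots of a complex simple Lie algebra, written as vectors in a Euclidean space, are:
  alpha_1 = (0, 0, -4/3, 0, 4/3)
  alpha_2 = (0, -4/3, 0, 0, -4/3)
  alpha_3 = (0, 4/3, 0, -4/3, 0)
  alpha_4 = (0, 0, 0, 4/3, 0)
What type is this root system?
Compute the Cartan integers a_ij = 2(alpha_i, alpha_j)/(alpha_j, alpha_j); the resulting 4x4 Cartan matrix is
[[2, -1, 0, 0], [-1, 2, -1, 0], [0, -1, 2, -2], [0, 0, -1, 2]].
The roots have two lengths (squared-length ratio 2:1); the short ones are alpha_{4}. The associated Dynkin diagram is a chain of 4 nodes with a double edge at one end; the terminal node there is the unique short simple root (B_4), so the type is B_4 (the algebra so(9)).

B_4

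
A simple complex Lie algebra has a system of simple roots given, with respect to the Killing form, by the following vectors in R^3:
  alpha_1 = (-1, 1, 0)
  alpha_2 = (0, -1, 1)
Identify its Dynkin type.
Compute the Cartan integers a_ij = 2(alpha_i, alpha_j)/(alpha_j, alpha_j); the resulting 2x2 Cartan matrix is
[[2, -1], [-1, 2]].
All simple roots have the same length, so the diagram is simply laced. The associated Dynkin diagram is a chain of 2 nodes with single edges (A_2), so the type is A_2 (the algebra sl(3)).

type A_2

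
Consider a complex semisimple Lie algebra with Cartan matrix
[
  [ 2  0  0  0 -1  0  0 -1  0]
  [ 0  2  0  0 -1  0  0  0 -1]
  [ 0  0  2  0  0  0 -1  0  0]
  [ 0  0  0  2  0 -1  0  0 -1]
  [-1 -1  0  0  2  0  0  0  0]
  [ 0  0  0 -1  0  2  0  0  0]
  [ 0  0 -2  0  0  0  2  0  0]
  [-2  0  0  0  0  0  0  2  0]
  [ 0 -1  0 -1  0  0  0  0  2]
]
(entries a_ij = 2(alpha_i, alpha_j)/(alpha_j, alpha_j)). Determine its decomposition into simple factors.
The diagram associated to this matrix has two connected components: the simple roots {alpha_3, alpha_7} form a chain of 2 nodes with a double edge at one end; the terminal node there is the unique short simple root (B_2), and {alpha_1, alpha_2, alpha_4, alpha_5, alpha_6, alpha_8, alpha_9} form a chain of 7 nodes with a double edge at one end; the terminal node there is the unique long simple root (C_7). A semisimple Lie algebra decomposes uniquely as the direct sum of simple ideals, one per connected component of its Dynkin diagram, so g ≅ B_2 ⊕ C_7 (dimension 10 + 105 = 115).

B_2 ⊕ C_7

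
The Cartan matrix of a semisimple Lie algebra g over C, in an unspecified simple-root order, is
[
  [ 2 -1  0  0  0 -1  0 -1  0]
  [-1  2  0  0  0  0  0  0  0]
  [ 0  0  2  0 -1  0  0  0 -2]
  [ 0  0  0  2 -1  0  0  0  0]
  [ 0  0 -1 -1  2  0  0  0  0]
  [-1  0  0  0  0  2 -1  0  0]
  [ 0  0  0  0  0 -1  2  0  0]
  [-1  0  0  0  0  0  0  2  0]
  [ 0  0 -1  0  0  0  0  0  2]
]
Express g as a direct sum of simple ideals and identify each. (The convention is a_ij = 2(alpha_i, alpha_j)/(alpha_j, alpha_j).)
The diagram associated to this matrix has two connected components: the simple roots {alpha_3, alpha_4, alpha_5, alpha_9} form a chain of 4 nodes with a double edge at one end; the terminal node there is the unique short simple root (B_4), and {alpha_1, alpha_2, alpha_6, alpha_7, alpha_8} form a chain of 3 nodes with a fork of two nodes at one end (D_5). A semisimple Lie algebra decomposes uniquely as the direct sum of simple ideals, one per connected component of its Dynkin diagram, so g ≅ B_4 ⊕ D_5 (dimension 36 + 45 = 81).

B_4 (so(9)) + D_5 (so(10))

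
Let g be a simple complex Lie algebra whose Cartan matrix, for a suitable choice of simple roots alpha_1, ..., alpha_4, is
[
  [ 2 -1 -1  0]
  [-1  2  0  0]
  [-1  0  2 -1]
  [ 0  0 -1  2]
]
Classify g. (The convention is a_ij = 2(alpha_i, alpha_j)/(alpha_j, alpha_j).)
A_4

The matrix has rank 4 with 2's on the diagonal. Reading the off-diagonal entries as Dynkin edges (a single edge where a_ij = a_ji = -1; a double or triple edge where a_ij * a_ji = 2 or 3), the diagram is a chain of 4 nodes with single edges (A_4). One simple-root ordering that puts it in standard form is (alpha_4, alpha_3, alpha_1, alpha_2). So the algebra is type A_4, i.e. sl(5).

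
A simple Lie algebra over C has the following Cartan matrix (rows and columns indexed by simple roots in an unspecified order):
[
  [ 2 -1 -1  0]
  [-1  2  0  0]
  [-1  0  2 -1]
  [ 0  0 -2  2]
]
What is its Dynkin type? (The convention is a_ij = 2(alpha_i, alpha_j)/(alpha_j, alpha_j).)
C_4

The matrix has rank 4 with 2's on the diagonal. Reading the off-diagonal entries as Dynkin edges (a single edge where a_ij = a_ji = -1; a double or triple edge where a_ij * a_ji = 2 or 3), the diagram is a chain of 4 nodes with a double edge at one end; the terminal node there is the unique long simple root (C_4). One simple-root ordering that puts it in standard form is (alpha_2, alpha_1, alpha_3, alpha_4). So the algebra is type C_4, i.e. sp(8).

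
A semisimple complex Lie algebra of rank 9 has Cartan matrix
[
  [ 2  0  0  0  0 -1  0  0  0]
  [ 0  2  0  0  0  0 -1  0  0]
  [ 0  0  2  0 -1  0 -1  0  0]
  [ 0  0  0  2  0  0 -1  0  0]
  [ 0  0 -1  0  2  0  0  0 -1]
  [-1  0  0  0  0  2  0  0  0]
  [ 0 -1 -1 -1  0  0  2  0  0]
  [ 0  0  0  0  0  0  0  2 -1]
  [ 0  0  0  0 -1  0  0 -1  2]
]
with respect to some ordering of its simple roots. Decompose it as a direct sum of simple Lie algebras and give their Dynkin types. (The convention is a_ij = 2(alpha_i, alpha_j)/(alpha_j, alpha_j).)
The diagram associated to this matrix has two connected components: the simple roots {alpha_1, alpha_6} form a chain of 2 nodes with single edges (A_2), and {alpha_2, alpha_3, alpha_4, alpha_5, alpha_7, alpha_8, alpha_9} form a chain of 5 nodes with a fork of two nodes at one end (D_7). A semisimple Lie algebra decomposes uniquely as the direct sum of simple ideals, one per connected component of its Dynkin diagram, so g ≅ A_2 ⊕ D_7 (dimension 8 + 91 = 99).

A_2 + D_7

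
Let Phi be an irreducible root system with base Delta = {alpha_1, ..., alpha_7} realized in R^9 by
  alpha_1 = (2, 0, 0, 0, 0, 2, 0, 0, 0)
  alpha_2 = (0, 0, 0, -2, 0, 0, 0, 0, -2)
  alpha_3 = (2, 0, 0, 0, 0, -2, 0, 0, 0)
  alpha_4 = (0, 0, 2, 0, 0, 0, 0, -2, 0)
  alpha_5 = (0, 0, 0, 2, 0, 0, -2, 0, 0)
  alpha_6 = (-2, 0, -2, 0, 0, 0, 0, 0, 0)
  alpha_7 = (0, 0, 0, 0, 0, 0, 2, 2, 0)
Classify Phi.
Compute the Cartan integers a_ij = 2(alpha_i, alpha_j)/(alpha_j, alpha_j); the resulting 7x7 Cartan matrix is
[[2, 0, 0, 0, 0, -1, 0], [0, 2, 0, 0, -1, 0, 0], [0, 0, 2, 0, 0, -1, 0], [0, 0, 0, 2, 0, -1, -1], [0, -1, 0, 0, 2, 0, -1], [-1, 0, -1, -1, 0, 2, 0], [0, 0, 0, -1, -1, 0, 2]].
All simple roots have the same length, so the diagram is simply laced. The associated Dynkin diagram is a chain of 5 nodes with a fork of two nodes at one end (D_7), so the type is D_7 (the algebra so(14)).

D_7 (so(14))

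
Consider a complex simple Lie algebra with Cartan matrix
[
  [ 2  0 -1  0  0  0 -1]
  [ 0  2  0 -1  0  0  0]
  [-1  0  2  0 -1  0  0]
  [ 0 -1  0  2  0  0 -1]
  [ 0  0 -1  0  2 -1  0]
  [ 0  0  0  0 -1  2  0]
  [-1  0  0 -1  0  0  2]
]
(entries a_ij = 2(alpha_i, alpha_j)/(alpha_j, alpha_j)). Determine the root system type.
The matrix has rank 7 with 2's on the diagonal. Reading the off-diagonal entries as Dynkin edges (a single edge where a_ij = a_ji = -1; a double or triple edge where a_ij * a_ji = 2 or 3), the diagram is a chain of 7 nodes with single edges (A_7). One simple-root ordering that puts it in standard form is (alpha_2, alpha_4, alpha_7, alpha_1, alpha_3, alpha_5, alpha_6). So the algebra is type A_7, i.e. sl(8).

A7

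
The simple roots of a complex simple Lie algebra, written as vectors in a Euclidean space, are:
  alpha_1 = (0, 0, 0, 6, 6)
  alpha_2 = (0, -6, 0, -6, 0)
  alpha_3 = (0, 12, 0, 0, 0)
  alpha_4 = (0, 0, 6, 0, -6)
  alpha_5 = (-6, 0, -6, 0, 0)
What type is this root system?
Compute the Cartan integers a_ij = 2(alpha_i, alpha_j)/(alpha_j, alpha_j); the resulting 5x5 Cartan matrix is
[[2, -1, 0, -1, 0], [-1, 2, -1, 0, 0], [0, -2, 2, 0, 0], [-1, 0, 0, 2, -1], [0, 0, 0, -1, 2]].
The roots have two lengths (squared-length ratio 2:1); the short ones are alpha_{1,2,4,5}. The associated Dynkin diagram is a chain of 5 nodes with a double edge at one end; the terminal node there is the unique long simple root (C_5), so the type is C_5 (the algebra sp(10)).

C_5 (sp(10))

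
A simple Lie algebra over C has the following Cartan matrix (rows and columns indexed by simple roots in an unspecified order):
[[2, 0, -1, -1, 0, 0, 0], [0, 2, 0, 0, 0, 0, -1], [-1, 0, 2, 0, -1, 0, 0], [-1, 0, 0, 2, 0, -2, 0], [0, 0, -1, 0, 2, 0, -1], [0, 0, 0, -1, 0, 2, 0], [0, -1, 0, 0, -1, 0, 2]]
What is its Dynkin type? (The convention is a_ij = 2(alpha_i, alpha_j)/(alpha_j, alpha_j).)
B_7 (so(15))

The matrix has rank 7 with 2's on the diagonal. Reading the off-diagonal entries as Dynkin edges (a single edge where a_ij = a_ji = -1; a double or triple edge where a_ij * a_ji = 2 or 3), the diagram is a chain of 7 nodes with a double edge at one end; the terminal node there is the unique short simple root (B_7). One simple-root ordering that puts it in standard form is (alpha_2, alpha_7, alpha_5, alpha_3, alpha_1, alpha_4, alpha_6). So the algebra is type B_7, i.e. so(15).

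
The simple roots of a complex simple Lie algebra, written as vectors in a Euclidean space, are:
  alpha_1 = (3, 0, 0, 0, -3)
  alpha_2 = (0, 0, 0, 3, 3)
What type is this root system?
A_2 (sl(3))

Compute the Cartan integers a_ij = 2(alpha_i, alpha_j)/(alpha_j, alpha_j); the resulting 2x2 Cartan matrix is
[[2, -1], [-1, 2]].
All simple roots have the same length, so the diagram is simply laced. The associated Dynkin diagram is a chain of 2 nodes with single edges (A_2), so the type is A_2 (the algebra sl(3)).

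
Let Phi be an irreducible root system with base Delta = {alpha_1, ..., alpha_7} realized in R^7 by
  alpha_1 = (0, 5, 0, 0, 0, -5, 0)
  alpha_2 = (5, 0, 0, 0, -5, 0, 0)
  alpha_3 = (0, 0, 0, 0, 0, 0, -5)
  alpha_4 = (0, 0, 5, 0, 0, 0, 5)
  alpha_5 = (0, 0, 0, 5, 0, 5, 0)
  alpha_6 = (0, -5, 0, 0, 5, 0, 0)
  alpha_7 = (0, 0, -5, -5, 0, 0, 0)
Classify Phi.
Compute the Cartan integers a_ij = 2(alpha_i, alpha_j)/(alpha_j, alpha_j); the resulting 7x7 Cartan matrix is
[[2, 0, 0, 0, -1, -1, 0], [0, 2, 0, 0, 0, -1, 0], [0, 0, 2, -1, 0, 0, 0], [0, 0, -2, 2, 0, 0, -1], [-1, 0, 0, 0, 2, 0, -1], [-1, -1, 0, 0, 0, 2, 0], [0, 0, 0, -1, -1, 0, 2]].
The roots have two lengths (squared-length ratio 2:1); the short ones are alpha_{3}. The associated Dynkin diagram is a chain of 7 nodes with a double edge at one end; the terminal node there is the unique short simple root (B_7), so the type is B_7 (the algebra so(15)).

type B_7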